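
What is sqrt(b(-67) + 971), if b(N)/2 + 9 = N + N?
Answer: sqrt(685) ≈ 26.173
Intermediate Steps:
b(N) = -18 + 4*N (b(N) = -18 + 2*(N + N) = -18 + 2*(2*N) = -18 + 4*N)
sqrt(b(-67) + 971) = sqrt((-18 + 4*(-67)) + 971) = sqrt((-18 - 268) + 971) = sqrt(-286 + 971) = sqrt(685)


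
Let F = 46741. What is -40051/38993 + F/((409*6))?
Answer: 1724286659/95688822 ≈ 18.020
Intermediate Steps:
-40051/38993 + F/((409*6)) = -40051/38993 + 46741/((409*6)) = -40051*1/38993 + 46741/2454 = -40051/38993 + 46741*(1/2454) = -40051/38993 + 46741/2454 = 1724286659/95688822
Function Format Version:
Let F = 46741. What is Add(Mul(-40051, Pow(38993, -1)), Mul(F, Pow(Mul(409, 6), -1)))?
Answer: Rational(1724286659, 95688822) ≈ 18.020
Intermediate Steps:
Add(Mul(-40051, Pow(38993, -1)), Mul(F, Pow(Mul(409, 6), -1))) = Add(Mul(-40051, Pow(38993, -1)), Mul(46741, Pow(Mul(409, 6), -1))) = Add(Mul(-40051, Rational(1, 38993)), Mul(46741, Pow(2454, -1))) = Add(Rational(-40051, 38993), Mul(46741, Rational(1, 2454))) = Add(Rational(-40051, 38993), Rational(46741, 2454)) = Rational(1724286659, 95688822)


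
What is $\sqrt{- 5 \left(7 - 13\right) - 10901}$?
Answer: $i \sqrt{10871} \approx 104.26 i$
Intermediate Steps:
$\sqrt{- 5 \left(7 - 13\right) - 10901} = \sqrt{\left(-5\right) \left(-6\right) - 10901} = \sqrt{30 - 10901} = \sqrt{-10871} = i \sqrt{10871}$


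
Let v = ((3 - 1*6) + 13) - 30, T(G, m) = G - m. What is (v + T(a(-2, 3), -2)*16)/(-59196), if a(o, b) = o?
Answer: 5/14799 ≈ 0.00033786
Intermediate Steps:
v = -20 (v = ((3 - 6) + 13) - 30 = (-3 + 13) - 30 = 10 - 30 = -20)
(v + T(a(-2, 3), -2)*16)/(-59196) = (-20 + (-2 - 1*(-2))*16)/(-59196) = (-20 + (-2 + 2)*16)*(-1/59196) = (-20 + 0*16)*(-1/59196) = (-20 + 0)*(-1/59196) = -20*(-1/59196) = 5/14799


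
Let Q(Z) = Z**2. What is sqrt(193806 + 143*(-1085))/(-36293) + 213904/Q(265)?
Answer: 213904/70225 - sqrt(38651)/36293 ≈ 3.0406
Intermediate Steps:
sqrt(193806 + 143*(-1085))/(-36293) + 213904/Q(265) = sqrt(193806 + 143*(-1085))/(-36293) + 213904/(265**2) = sqrt(193806 - 155155)*(-1/36293) + 213904/70225 = sqrt(38651)*(-1/36293) + 213904*(1/70225) = -sqrt(38651)/36293 + 213904/70225 = 213904/70225 - sqrt(38651)/36293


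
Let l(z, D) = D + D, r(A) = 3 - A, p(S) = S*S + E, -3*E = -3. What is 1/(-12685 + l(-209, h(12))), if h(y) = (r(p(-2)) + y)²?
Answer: -1/12485 ≈ -8.0096e-5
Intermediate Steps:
E = 1 (E = -⅓*(-3) = 1)
p(S) = 1 + S² (p(S) = S*S + 1 = S² + 1 = 1 + S²)
h(y) = (-2 + y)² (h(y) = ((3 - (1 + (-2)²)) + y)² = ((3 - (1 + 4)) + y)² = ((3 - 1*5) + y)² = ((3 - 5) + y)² = (-2 + y)²)
l(z, D) = 2*D
1/(-12685 + l(-209, h(12))) = 1/(-12685 + 2*(-2 + 12)²) = 1/(-12685 + 2*10²) = 1/(-12685 + 2*100) = 1/(-12685 + 200) = 1/(-12485) = -1/12485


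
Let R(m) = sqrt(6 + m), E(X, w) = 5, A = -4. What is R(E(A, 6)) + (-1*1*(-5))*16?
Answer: 80 + sqrt(11) ≈ 83.317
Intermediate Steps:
R(E(A, 6)) + (-1*1*(-5))*16 = sqrt(6 + 5) + (-1*1*(-5))*16 = sqrt(11) - 1*(-5)*16 = sqrt(11) + 5*16 = sqrt(11) + 80 = 80 + sqrt(11)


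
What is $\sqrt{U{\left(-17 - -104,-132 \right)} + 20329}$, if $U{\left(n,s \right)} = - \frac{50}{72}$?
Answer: $\frac{\sqrt{731819}}{6} \approx 142.58$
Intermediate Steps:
$U{\left(n,s \right)} = - \frac{25}{36}$ ($U{\left(n,s \right)} = \left(-50\right) \frac{1}{72} = - \frac{25}{36}$)
$\sqrt{U{\left(-17 - -104,-132 \right)} + 20329} = \sqrt{- \frac{25}{36} + 20329} = \sqrt{\frac{731819}{36}} = \frac{\sqrt{731819}}{6}$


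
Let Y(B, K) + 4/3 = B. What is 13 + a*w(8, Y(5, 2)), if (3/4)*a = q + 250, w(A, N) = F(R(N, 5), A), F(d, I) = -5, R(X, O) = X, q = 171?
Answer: -8381/3 ≈ -2793.7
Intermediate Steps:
Y(B, K) = -4/3 + B
w(A, N) = -5
a = 1684/3 (a = 4*(171 + 250)/3 = (4/3)*421 = 1684/3 ≈ 561.33)
13 + a*w(8, Y(5, 2)) = 13 + (1684/3)*(-5) = 13 - 8420/3 = -8381/3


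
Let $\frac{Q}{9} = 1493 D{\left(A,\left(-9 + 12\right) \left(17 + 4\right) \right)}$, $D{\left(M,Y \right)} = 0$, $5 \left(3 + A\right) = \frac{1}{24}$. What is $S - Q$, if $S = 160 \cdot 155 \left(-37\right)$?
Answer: $-917600$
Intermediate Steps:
$A = - \frac{359}{120}$ ($A = -3 + \frac{1}{5 \cdot 24} = -3 + \frac{1}{5} \cdot \frac{1}{24} = -3 + \frac{1}{120} = - \frac{359}{120} \approx -2.9917$)
$S = -917600$ ($S = 24800 \left(-37\right) = -917600$)
$Q = 0$ ($Q = 9 \cdot 1493 \cdot 0 = 9 \cdot 0 = 0$)
$S - Q = -917600 - 0 = -917600 + 0 = -917600$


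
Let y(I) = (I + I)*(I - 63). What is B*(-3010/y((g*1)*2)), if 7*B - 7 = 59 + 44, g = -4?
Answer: -11825/284 ≈ -41.637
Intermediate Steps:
y(I) = 2*I*(-63 + I) (y(I) = (2*I)*(-63 + I) = 2*I*(-63 + I))
B = 110/7 (B = 1 + (59 + 44)/7 = 1 + (⅐)*103 = 1 + 103/7 = 110/7 ≈ 15.714)
B*(-3010/y((g*1)*2)) = 110*(-3010*(-1/(16*(-63 - 4*1*2))))/7 = 110*(-3010*(-1/(16*(-63 - 4*2))))/7 = 110*(-3010*(-1/(16*(-63 - 8))))/7 = 110*(-3010/(2*(-8)*(-71)))/7 = 110*(-3010/1136)/7 = 110*(-3010*1/1136)/7 = (110/7)*(-1505/568) = -11825/284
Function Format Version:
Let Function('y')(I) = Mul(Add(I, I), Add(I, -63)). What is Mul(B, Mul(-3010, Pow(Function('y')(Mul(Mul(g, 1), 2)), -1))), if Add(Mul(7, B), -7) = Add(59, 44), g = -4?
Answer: Rational(-11825, 284) ≈ -41.637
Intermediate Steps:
Function('y')(I) = Mul(2, I, Add(-63, I)) (Function('y')(I) = Mul(Mul(2, I), Add(-63, I)) = Mul(2, I, Add(-63, I)))
B = Rational(110, 7) (B = Add(1, Mul(Rational(1, 7), Add(59, 44))) = Add(1, Mul(Rational(1, 7), 103)) = Add(1, Rational(103, 7)) = Rational(110, 7) ≈ 15.714)
Mul(B, Mul(-3010, Pow(Function('y')(Mul(Mul(g, 1), 2)), -1))) = Mul(Rational(110, 7), Mul(-3010, Pow(Mul(2, Mul(Mul(-4, 1), 2), Add(-63, Mul(Mul(-4, 1), 2))), -1))) = Mul(Rational(110, 7), Mul(-3010, Pow(Mul(2, Mul(-4, 2), Add(-63, Mul(-4, 2))), -1))) = Mul(Rational(110, 7), Mul(-3010, Pow(Mul(2, -8, Add(-63, -8)), -1))) = Mul(Rational(110, 7), Mul(-3010, Pow(Mul(2, -8, -71), -1))) = Mul(Rational(110, 7), Mul(-3010, Pow(1136, -1))) = Mul(Rational(110, 7), Mul(-3010, Rational(1, 1136))) = Mul(Rational(110, 7), Rational(-1505, 568)) = Rational(-11825, 284)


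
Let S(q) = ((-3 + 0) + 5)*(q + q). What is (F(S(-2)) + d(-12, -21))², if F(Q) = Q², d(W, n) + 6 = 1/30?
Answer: 3031081/900 ≈ 3367.9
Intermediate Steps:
d(W, n) = -179/30 (d(W, n) = -6 + 1/30 = -179/30)
S(q) = 4*q (S(q) = (-3 + 5)*(2*q) = 2*(2*q) = 4*q)
(F(S(-2)) + d(-12, -21))² = ((4*(-2))² - 179/30)² = ((-8)² - 179/30)² = (64 - 179/30)² = (1741/30)² = 3031081/900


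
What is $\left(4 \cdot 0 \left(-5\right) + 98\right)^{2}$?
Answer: $9604$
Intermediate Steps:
$\left(4 \cdot 0 \left(-5\right) + 98\right)^{2} = \left(4 \cdot 0 + 98\right)^{2} = \left(0 + 98\right)^{2} = 98^{2} = 9604$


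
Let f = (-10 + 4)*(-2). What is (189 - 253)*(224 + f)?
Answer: -15104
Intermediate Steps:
f = 12 (f = -6*(-2) = 12)
(189 - 253)*(224 + f) = (189 - 253)*(224 + 12) = -64*236 = -15104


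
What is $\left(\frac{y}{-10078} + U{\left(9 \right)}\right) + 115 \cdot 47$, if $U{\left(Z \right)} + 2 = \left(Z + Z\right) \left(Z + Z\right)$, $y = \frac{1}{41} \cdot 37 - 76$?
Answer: $\frac{2366388025}{413198} \approx 5727.0$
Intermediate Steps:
$y = - \frac{3079}{41}$ ($y = \frac{1}{41} \cdot 37 - 76 = \frac{37}{41} - 76 = - \frac{3079}{41} \approx -75.098$)
$U{\left(Z \right)} = -2 + 4 Z^{2}$ ($U{\left(Z \right)} = -2 + \left(Z + Z\right) \left(Z + Z\right) = -2 + 2 Z 2 Z = -2 + 4 Z^{2}$)
$\left(\frac{y}{-10078} + U{\left(9 \right)}\right) + 115 \cdot 47 = \left(- \frac{3079}{41 \left(-10078\right)} - \left(2 - 4 \cdot 9^{2}\right)\right) + 115 \cdot 47 = \left(\left(- \frac{3079}{41}\right) \left(- \frac{1}{10078}\right) + \left(-2 + 4 \cdot 81\right)\right) + 5405 = \left(\frac{3079}{413198} + \left(-2 + 324\right)\right) + 5405 = \left(\frac{3079}{413198} + 322\right) + 5405 = \frac{133052835}{413198} + 5405 = \frac{2366388025}{413198}$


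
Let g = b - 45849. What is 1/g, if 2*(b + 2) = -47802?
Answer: -1/69752 ≈ -1.4337e-5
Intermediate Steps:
b = -23903 (b = -2 + (½)*(-47802) = -2 - 23901 = -23903)
g = -69752 (g = -23903 - 45849 = -69752)
1/g = 1/(-69752) = -1/69752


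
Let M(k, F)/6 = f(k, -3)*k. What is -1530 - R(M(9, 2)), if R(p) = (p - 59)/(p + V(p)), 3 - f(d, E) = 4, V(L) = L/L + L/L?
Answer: -79673/52 ≈ -1532.2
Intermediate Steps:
V(L) = 2 (V(L) = 1 + 1 = 2)
f(d, E) = -1 (f(d, E) = 3 - 1*4 = 3 - 4 = -1)
M(k, F) = -6*k (M(k, F) = 6*(-k) = -6*k)
R(p) = (-59 + p)/(2 + p) (R(p) = (p - 59)/(p + 2) = (-59 + p)/(2 + p))
-1530 - R(M(9, 2)) = -1530 - (-59 - 6*9)/(2 - 6*9) = -1530 - (-59 - 54)/(2 - 54) = -1530 - (-113)/(-52) = -1530 - (-1)*(-113)/52 = -1530 - 1*113/52 = -1530 - 113/52 = -79673/52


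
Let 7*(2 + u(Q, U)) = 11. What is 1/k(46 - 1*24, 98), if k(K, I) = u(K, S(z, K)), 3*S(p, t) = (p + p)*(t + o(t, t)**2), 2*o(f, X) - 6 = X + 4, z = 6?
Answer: -7/3 ≈ -2.3333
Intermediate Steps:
o(f, X) = 5 + X/2 (o(f, X) = 3 + (X + 4)/2 = 3 + (4 + X)/2 = 3 + (2 + X/2) = 5 + X/2)
S(p, t) = 2*p*(t + (5 + t/2)**2)/3 (S(p, t) = ((p + p)*(t + (5 + t/2)**2))/3 = ((2*p)*(t + (5 + t/2)**2))/3 = (2*p*(t + (5 + t/2)**2))/3 = 2*p*(t + (5 + t/2)**2)/3)
u(Q, U) = -3/7 (u(Q, U) = -2 + (1/7)*11 = -2 + 11/7 = -3/7)
k(K, I) = -3/7
1/k(46 - 1*24, 98) = 1/(-3/7) = -7/3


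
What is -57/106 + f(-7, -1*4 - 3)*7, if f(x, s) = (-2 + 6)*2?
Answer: 5879/106 ≈ 55.462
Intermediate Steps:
f(x, s) = 8 (f(x, s) = 4*2 = 8)
-57/106 + f(-7, -1*4 - 3)*7 = -57/106 + 8*7 = -57*1/106 + 56 = -57/106 + 56 = 5879/106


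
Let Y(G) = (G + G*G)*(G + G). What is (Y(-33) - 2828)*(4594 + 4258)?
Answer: -641982448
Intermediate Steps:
Y(G) = 2*G*(G + G²) (Y(G) = (G + G²)*(2*G) = 2*G*(G + G²))
(Y(-33) - 2828)*(4594 + 4258) = (2*(-33)²*(1 - 33) - 2828)*(4594 + 4258) = (2*1089*(-32) - 2828)*8852 = (-69696 - 2828)*8852 = -72524*8852 = -641982448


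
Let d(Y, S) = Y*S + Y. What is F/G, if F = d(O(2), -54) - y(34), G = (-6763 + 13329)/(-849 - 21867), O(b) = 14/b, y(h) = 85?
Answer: 5179248/3283 ≈ 1577.6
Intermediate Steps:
d(Y, S) = Y + S*Y (d(Y, S) = S*Y + Y = Y + S*Y)
G = -3283/11358 (G = 6566/(-22716) = 6566*(-1/22716) = -3283/11358 ≈ -0.28905)
F = -456 (F = (14/2)*(1 - 54) - 1*85 = (14*(½))*(-53) - 85 = 7*(-53) - 85 = -371 - 85 = -456)
F/G = -456/(-3283/11358) = -456*(-11358/3283) = 5179248/3283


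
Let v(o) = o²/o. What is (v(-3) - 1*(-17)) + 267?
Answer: 281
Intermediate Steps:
v(o) = o
(v(-3) - 1*(-17)) + 267 = (-3 - 1*(-17)) + 267 = (-3 + 17) + 267 = 14 + 267 = 281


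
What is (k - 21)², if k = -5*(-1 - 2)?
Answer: 36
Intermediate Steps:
k = 15 (k = -5*(-3) = 15)
(k - 21)² = (15 - 21)² = (-6)² = 36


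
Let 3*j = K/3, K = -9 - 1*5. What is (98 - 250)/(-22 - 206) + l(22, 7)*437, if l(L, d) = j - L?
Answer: -92638/9 ≈ -10293.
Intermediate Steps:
K = -14 (K = -9 - 5 = -14)
j = -14/9 (j = (-14/3)/3 = (-14*⅓)/3 = (⅓)*(-14/3) = -14/9 ≈ -1.5556)
l(L, d) = -14/9 - L
(98 - 250)/(-22 - 206) + l(22, 7)*437 = (98 - 250)/(-22 - 206) + (-14/9 - 1*22)*437 = -152/(-228) + (-14/9 - 22)*437 = -152*(-1/228) - 212/9*437 = ⅔ - 92644/9 = -92638/9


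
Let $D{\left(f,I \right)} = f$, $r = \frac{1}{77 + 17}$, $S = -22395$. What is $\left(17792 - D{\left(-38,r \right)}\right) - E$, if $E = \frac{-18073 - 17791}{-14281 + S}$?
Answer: $\frac{163474304}{9169} \approx 17829.0$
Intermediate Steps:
$r = \frac{1}{94} \approx 0.010638$
$E = \frac{8966}{9169}$ ($E = \frac{-18073 - 17791}{-14281 - 22395} = - \frac{35864}{-36676} = \left(-35864\right) \left(- \frac{1}{36676}\right) = \frac{8966}{9169} \approx 0.97786$)
$\left(17792 - D{\left(-38,r \right)}\right) - E = \left(17792 - -38\right) - \frac{8966}{9169} = \left(17792 + 38\right) - \frac{8966}{9169} = 17830 - \frac{8966}{9169} = \frac{163474304}{9169}$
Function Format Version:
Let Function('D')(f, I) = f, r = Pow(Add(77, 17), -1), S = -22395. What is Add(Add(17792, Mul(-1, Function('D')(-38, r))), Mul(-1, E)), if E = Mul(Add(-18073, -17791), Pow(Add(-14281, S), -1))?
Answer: Rational(163474304, 9169) ≈ 17829.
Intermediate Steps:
r = Rational(1, 94) (r = Pow(94, -1) = Rational(1, 94) ≈ 0.010638)
E = Rational(8966, 9169) (E = Mul(Add(-18073, -17791), Pow(Add(-14281, -22395), -1)) = Mul(-35864, Pow(-36676, -1)) = Mul(-35864, Rational(-1, 36676)) = Rational(8966, 9169) ≈ 0.97786)
Add(Add(17792, Mul(-1, Function('D')(-38, r))), Mul(-1, E)) = Add(Add(17792, Mul(-1, -38)), Mul(-1, Rational(8966, 9169))) = Add(Add(17792, 38), Rational(-8966, 9169)) = Add(17830, Rational(-8966, 9169)) = Rational(163474304, 9169)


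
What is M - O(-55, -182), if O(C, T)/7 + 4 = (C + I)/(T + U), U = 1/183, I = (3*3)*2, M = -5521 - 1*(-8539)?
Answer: 101399633/33305 ≈ 3044.6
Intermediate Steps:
M = 3018 (M = -5521 + 8539 = 3018)
I = 18 (I = 9*2 = 18)
U = 1/183 ≈ 0.0054645
O(C, T) = -28 + 7*(18 + C)/(1/183 + T) (O(C, T) = -28 + 7*((C + 18)/(T + 1/183)) = -28 + 7*((18 + C)/(1/183 + T)) = -28 + 7*(18 + C)/(1/183 + T))
M - O(-55, -182) = 3018 - 7*(3290 - 732*(-182) + 183*(-55))/(1 + 183*(-182)) = 3018 - 7*(3290 + 133224 - 10065)/(1 - 33306) = 3018 - 7*126449/(-33305) = 3018 - 7*(-1)*126449/33305 = 3018 - 1*(-885143/33305) = 3018 + 885143/33305 = 101399633/33305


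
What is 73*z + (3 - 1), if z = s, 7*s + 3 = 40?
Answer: 2715/7 ≈ 387.86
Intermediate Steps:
s = 37/7 (s = -3/7 + (1/7)*40 = -3/7 + 40/7 = 37/7 ≈ 5.2857)
z = 37/7 ≈ 5.2857
73*z + (3 - 1) = 73*(37/7) + (3 - 1) = 2701/7 + 2 = 2715/7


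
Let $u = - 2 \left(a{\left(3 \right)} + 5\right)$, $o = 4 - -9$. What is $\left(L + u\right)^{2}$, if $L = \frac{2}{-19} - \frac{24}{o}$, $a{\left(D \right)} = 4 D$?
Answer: $\frac{78854400}{61009} \approx 1292.5$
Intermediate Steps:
$o = 13$ ($o = 4 + 9 = 13$)
$L = - \frac{482}{247}$ ($L = \frac{2}{-19} - \frac{24}{13} = 2 \left(- \frac{1}{19}\right) - \frac{24}{13} = - \frac{2}{19} - \frac{24}{13} = - \frac{482}{247} \approx -1.9514$)
$u = -34$ ($u = - 2 \left(4 \cdot 3 + 5\right) = - 2 \left(12 + 5\right) = \left(-2\right) 17 = -34$)
$\left(L + u\right)^{2} = \left(- \frac{482}{247} - 34\right)^{2} = \left(- \frac{8880}{247}\right)^{2} = \frac{78854400}{61009}$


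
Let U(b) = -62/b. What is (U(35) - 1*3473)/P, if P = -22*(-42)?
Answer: -40539/10780 ≈ -3.7606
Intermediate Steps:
P = 924
(U(35) - 1*3473)/P = (-62/35 - 1*3473)/924 = (-62*1/35 - 3473)*(1/924) = (-62/35 - 3473)*(1/924) = -121617/35*1/924 = -40539/10780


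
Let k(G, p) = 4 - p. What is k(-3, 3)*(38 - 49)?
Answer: -11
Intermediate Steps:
k(-3, 3)*(38 - 49) = (4 - 1*3)*(38 - 49) = (4 - 3)*(-11) = 1*(-11) = -11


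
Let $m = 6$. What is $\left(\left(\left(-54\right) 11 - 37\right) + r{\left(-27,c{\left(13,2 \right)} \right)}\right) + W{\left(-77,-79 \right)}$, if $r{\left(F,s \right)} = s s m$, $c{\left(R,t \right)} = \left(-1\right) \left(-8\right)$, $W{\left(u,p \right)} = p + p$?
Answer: $-405$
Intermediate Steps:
$W{\left(u,p \right)} = 2 p$
$c{\left(R,t \right)} = 8$
$r{\left(F,s \right)} = 6 s^{2}$ ($r{\left(F,s \right)} = s s 6 = s^{2} \cdot 6 = 6 s^{2}$)
$\left(\left(\left(-54\right) 11 - 37\right) + r{\left(-27,c{\left(13,2 \right)} \right)}\right) + W{\left(-77,-79 \right)} = \left(\left(\left(-54\right) 11 - 37\right) + 6 \cdot 8^{2}\right) + 2 \left(-79\right) = \left(\left(-594 - 37\right) + 6 \cdot 64\right) - 158 = \left(-631 + 384\right) - 158 = -247 - 158 = -405$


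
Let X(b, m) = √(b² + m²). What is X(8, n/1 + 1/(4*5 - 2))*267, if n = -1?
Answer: 12905/6 ≈ 2150.8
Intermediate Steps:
X(8, n/1 + 1/(4*5 - 2))*267 = √(8² + (-1/1 + 1/(4*5 - 2))²)*267 = √(64 + (-1*1 + 1/(20 - 2))²)*267 = √(64 + (-1 + 1/18)²)*267 = √(64 + (-17/18)²)*267 = √(64 + 289/324)*267 = √(21025/324)*267 = (145/18)*267 = 12905/6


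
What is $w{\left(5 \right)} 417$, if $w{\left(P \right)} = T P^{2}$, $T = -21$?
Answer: $-218925$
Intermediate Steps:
$w{\left(P \right)} = - 21 P^{2}$
$w{\left(5 \right)} 417 = - 21 \cdot 5^{2} \cdot 417 = \left(-21\right) 25 \cdot 417 = \left(-525\right) 417 = -218925$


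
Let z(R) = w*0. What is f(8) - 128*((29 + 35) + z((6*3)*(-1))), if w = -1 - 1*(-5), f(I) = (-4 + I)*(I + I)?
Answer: -8128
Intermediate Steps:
f(I) = 2*I*(-4 + I) (f(I) = (-4 + I)*(2*I) = 2*I*(-4 + I))
w = 4 (w = -1 + 5 = 4)
z(R) = 0 (z(R) = 4*0 = 0)
f(8) - 128*((29 + 35) + z((6*3)*(-1))) = 2*8*(-4 + 8) - 128*((29 + 35) + 0) = 2*8*4 - 128*(64 + 0) = 64 - 128*64 = 64 - 8192 = -8128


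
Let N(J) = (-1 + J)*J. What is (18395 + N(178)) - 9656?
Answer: 40245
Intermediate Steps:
N(J) = J*(-1 + J)
(18395 + N(178)) - 9656 = (18395 + 178*(-1 + 178)) - 9656 = (18395 + 178*177) - 9656 = (18395 + 31506) - 9656 = 49901 - 9656 = 40245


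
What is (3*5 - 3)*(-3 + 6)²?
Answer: 108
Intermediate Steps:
(3*5 - 3)*(-3 + 6)² = (15 - 3)*3² = 12*9 = 108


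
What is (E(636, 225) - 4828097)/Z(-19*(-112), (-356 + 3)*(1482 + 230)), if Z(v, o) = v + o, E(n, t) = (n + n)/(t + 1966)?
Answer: 10578359255/1319437728 ≈ 8.0173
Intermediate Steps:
E(n, t) = 2*n/(1966 + t) (E(n, t) = (2*n)/(1966 + t) = 2*n/(1966 + t))
Z(v, o) = o + v
(E(636, 225) - 4828097)/Z(-19*(-112), (-356 + 3)*(1482 + 230)) = (2*636/(1966 + 225) - 4828097)/((-356 + 3)*(1482 + 230) - 19*(-112)) = (2*636/2191 - 4828097)/(-353*1712 + 2128) = (2*636*(1/2191) - 4828097)/(-604336 + 2128) = (1272/2191 - 4828097)/(-602208) = -10578359255/2191*(-1/602208) = 10578359255/1319437728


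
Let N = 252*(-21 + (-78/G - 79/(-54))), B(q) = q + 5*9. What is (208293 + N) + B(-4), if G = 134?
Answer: 40856060/201 ≈ 2.0326e+5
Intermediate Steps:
B(q) = 45 + q (B(q) = q + 45 = 45 + q)
N = -1019074/201 (N = 252*(-21 + (-78/134 - 79/(-54))) = 252*(-21 + (-78*1/134 - 79*(-1/54))) = 252*(-21 + (-39/67 + 79/54)) = 252*(-21 + 3187/3618) = 252*(-72791/3618) = -1019074/201 ≈ -5070.0)
(208293 + N) + B(-4) = (208293 - 1019074/201) + (45 - 4) = 40847819/201 + 41 = 40856060/201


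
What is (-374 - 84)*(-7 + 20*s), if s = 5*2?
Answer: -88394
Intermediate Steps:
s = 10
(-374 - 84)*(-7 + 20*s) = (-374 - 84)*(-7 + 20*10) = -458*(-7 + 200) = -458*193 = -88394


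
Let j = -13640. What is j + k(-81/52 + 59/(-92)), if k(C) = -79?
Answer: -13719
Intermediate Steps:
j + k(-81/52 + 59/(-92)) = -13640 - 79 = -13719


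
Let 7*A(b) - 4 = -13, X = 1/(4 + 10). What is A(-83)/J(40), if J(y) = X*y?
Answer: -9/20 ≈ -0.45000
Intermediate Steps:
X = 1/14 ≈ 0.071429
A(b) = -9/7 (A(b) = 4/7 + (1/7)*(-13) = 4/7 - 13/7 = -9/7)
J(y) = y/14
A(-83)/J(40) = -9/(7*((1/14)*40)) = -9/(7*20/7) = -9/7*7/20 = -9/20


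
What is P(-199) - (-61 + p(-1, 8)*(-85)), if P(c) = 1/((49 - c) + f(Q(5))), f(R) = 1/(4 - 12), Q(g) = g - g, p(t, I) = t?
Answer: -47584/1983 ≈ -23.996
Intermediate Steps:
Q(g) = 0
f(R) = -⅛ (f(R) = 1/(-8) = -⅛)
P(c) = 1/(391/8 - c) (P(c) = 1/((49 - c) - ⅛) = 1/(391/8 - c))
P(-199) - (-61 + p(-1, 8)*(-85)) = -8/(-391 + 8*(-199)) - (-61 - 1*(-85)) = -8/(-391 - 1592) - (-61 + 85) = -8/(-1983) - 1*24 = -8*(-1/1983) - 24 = 8/1983 - 24 = -47584/1983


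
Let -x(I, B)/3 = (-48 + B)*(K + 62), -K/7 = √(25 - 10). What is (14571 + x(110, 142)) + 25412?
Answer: 22499 + 1974*√15 ≈ 30144.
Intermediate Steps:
K = -7*√15 (K = -7*√(25 - 10) = -7*√15 ≈ -27.111)
x(I, B) = -3*(-48 + B)*(62 - 7*√15) (x(I, B) = -3*(-48 + B)*(-7*√15 + 62) = -3*(-48 + B)*(62 - 7*√15))
(14571 + x(110, 142)) + 25412 = (14571 + (8928 - 1008*√15 - 186*142 + 21*142*√15)) + 25412 = (14571 + (8928 - 1008*√15 - 26412 + 2982*√15)) + 25412 = (14571 + (-17484 + 1974*√15)) + 25412 = (-2913 + 1974*√15) + 25412 = 22499 + 1974*√15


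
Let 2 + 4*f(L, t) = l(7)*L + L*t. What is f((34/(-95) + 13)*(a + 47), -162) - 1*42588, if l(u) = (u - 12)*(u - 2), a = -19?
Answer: -11236033/190 ≈ -59137.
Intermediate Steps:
l(u) = (-12 + u)*(-2 + u)
f(L, t) = -½ - 25*L/4 + L*t/4 (f(L, t) = -½ + ((24 + 7² - 14*7)*L + L*t)/4 = -½ + ((24 + 49 - 98)*L + L*t)/4 = -½ + (-25*L + L*t)/4 = -½ + (-25*L/4 + L*t/4) = -½ - 25*L/4 + L*t/4)
f((34/(-95) + 13)*(a + 47), -162) - 1*42588 = (-½ - 25*(34/(-95) + 13)*(-19 + 47)/4 + (¼)*((34/(-95) + 13)*(-19 + 47))*(-162)) - 1*42588 = (-½ - 25*(34*(-1/95) + 13)*28/4 + (¼)*((34*(-1/95) + 13)*28)*(-162)) - 42588 = (-½ - 25*(-34/95 + 13)*28/4 + (¼)*((-34/95 + 13)*28)*(-162)) - 42588 = (-½ - 6005*28/76 + (¼)*((1201/95)*28)*(-162)) - 42588 = (-½ - 25/4*33628/95 + (¼)*(33628/95)*(-162)) - 42588 = (-½ - 42035/19 - 1361934/95) - 42588 = -3144313/190 - 42588 = -11236033/190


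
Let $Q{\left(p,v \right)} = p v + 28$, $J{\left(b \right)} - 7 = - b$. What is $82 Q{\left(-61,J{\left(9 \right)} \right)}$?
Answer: $12300$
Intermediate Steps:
$J{\left(b \right)} = 7 - b$
$Q{\left(p,v \right)} = 28 + p v$
$82 Q{\left(-61,J{\left(9 \right)} \right)} = 82 \left(28 - 61 \left(7 - 9\right)\right) = 82 \left(28 - -122\right) = 82 \left(28 + 122\right) = 82 \cdot 150 = 12300$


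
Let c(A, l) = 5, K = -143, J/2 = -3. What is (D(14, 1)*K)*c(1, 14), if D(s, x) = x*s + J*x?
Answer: -5720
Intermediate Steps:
J = -6 (J = 2*(-3) = -6)
D(s, x) = -6*x + s*x (D(s, x) = x*s - 6*x = s*x - 6*x = -6*x + s*x)
(D(14, 1)*K)*c(1, 14) = ((1*(-6 + 14))*(-143))*5 = ((1*8)*(-143))*5 = (8*(-143))*5 = -1144*5 = -5720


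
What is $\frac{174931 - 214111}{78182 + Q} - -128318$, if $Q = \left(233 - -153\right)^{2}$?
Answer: $\frac{4858497904}{37863} \approx 1.2832 \cdot 10^{5}$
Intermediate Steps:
$Q = 148996$ ($Q = \left(233 + 153\right)^{2} = 386^{2} = 148996$)
$\frac{174931 - 214111}{78182 + Q} - -128318 = \frac{174931 - 214111}{78182 + 148996} - -128318 = - \frac{39180}{227178} + 128318 = \left(-39180\right) \frac{1}{227178} + 128318 = - \frac{6530}{37863} + 128318 = \frac{4858497904}{37863}$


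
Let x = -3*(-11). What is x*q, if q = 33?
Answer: 1089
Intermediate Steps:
x = 33
x*q = 33*33 = 1089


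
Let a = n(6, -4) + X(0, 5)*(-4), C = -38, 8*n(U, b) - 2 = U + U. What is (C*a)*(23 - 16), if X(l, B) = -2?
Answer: -5187/2 ≈ -2593.5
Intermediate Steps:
n(U, b) = 1/4 + U/4 (n(U, b) = 1/4 + (U + U)/8 = 1/4 + (2*U)/8 = 1/4 + U/4)
a = 39/4 (a = (1/4 + (1/4)*6) - 2*(-4) = (1/4 + 3/2) + 8 = 7/4 + 8 = 39/4 ≈ 9.7500)
(C*a)*(23 - 16) = (-38*39/4)*(23 - 16) = -741/2*7 = -5187/2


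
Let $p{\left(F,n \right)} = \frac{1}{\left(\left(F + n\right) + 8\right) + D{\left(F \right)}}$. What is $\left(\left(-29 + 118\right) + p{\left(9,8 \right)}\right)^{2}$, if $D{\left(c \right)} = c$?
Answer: $\frac{9162729}{1156} \approx 7926.2$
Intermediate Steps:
$p{\left(F,n \right)} = \frac{1}{8 + n + 2 F}$ ($p{\left(F,n \right)} = \frac{1}{\left(\left(F + n\right) + 8\right) + F} = \frac{1}{\left(8 + F + n\right) + F} = \frac{1}{8 + n + 2 F}$)
$\left(\left(-29 + 118\right) + p{\left(9,8 \right)}\right)^{2} = \left(\left(-29 + 118\right) + \frac{1}{8 + 8 + 2 \cdot 9}\right)^{2} = \left(89 + \frac{1}{8 + 8 + 18}\right)^{2} = \left(89 + \frac{1}{34}\right)^{2} = \left(\frac{3027}{34}\right)^{2} = \frac{9162729}{1156}$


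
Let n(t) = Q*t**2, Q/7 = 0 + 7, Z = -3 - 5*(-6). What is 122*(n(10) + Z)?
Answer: 601094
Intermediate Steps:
Z = 27 (Z = -3 + 30 = 27)
Q = 49 (Q = 7*(0 + 7) = 7*7 = 49)
n(t) = 49*t**2
122*(n(10) + Z) = 122*(49*10**2 + 27) = 122*(49*100 + 27) = 122*(4900 + 27) = 122*4927 = 601094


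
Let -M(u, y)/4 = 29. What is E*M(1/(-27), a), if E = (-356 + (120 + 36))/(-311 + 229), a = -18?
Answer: -11600/41 ≈ -282.93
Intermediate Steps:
M(u, y) = -116 (M(u, y) = -4*29 = -116)
E = 100/41 (E = (-356 + 156)/(-82) = -200*(-1/82) = 100/41 ≈ 2.4390)
E*M(1/(-27), a) = (100/41)*(-116) = -11600/41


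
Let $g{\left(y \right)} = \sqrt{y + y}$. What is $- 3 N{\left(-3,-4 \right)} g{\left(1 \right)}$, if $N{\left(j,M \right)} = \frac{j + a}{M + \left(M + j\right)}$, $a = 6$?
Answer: $\frac{9 \sqrt{2}}{11} \approx 1.1571$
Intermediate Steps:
$g{\left(y \right)} = \sqrt{2} \sqrt{y}$ ($g{\left(y \right)} = \sqrt{2 y} = \sqrt{2} \sqrt{y}$)
$N{\left(j,M \right)} = \frac{6 + j}{j + 2 M}$ ($N{\left(j,M \right)} = \frac{j + 6}{M + \left(M + j\right)} = \frac{6 + j}{j + 2 M}$)
$- 3 N{\left(-3,-4 \right)} g{\left(1 \right)} = - 3 \frac{6 - 3}{-3 + 2 \left(-4\right)} \sqrt{2} \sqrt{1} = - 3 \frac{1}{-3 - 8} \cdot 3 \sqrt{2} \cdot 1 = - 3 \frac{1}{-11} \cdot 3 \sqrt{2} = - 3 \left(\left(- \frac{1}{11}\right) 3\right) \sqrt{2} = \left(-3\right) \left(- \frac{3}{11}\right) \sqrt{2} = \frac{9 \sqrt{2}}{11}$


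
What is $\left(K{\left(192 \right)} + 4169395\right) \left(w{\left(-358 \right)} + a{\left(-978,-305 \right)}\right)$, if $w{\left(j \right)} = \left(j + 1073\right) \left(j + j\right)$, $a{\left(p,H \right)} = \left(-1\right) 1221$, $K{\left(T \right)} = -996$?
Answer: $-2139059799239$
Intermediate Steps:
$a{\left(p,H \right)} = -1221$
$w{\left(j \right)} = 2 j \left(1073 + j\right)$ ($w{\left(j \right)} = \left(1073 + j\right) 2 j = 2 j \left(1073 + j\right)$)
$\left(K{\left(192 \right)} + 4169395\right) \left(w{\left(-358 \right)} + a{\left(-978,-305 \right)}\right) = \left(-996 + 4169395\right) \left(2 \left(-358\right) \left(1073 - 358\right) - 1221\right) = 4168399 \left(2 \left(-358\right) 715 - 1221\right) = 4168399 \left(-511940 - 1221\right) = 4168399 \left(-513161\right) = -2139059799239$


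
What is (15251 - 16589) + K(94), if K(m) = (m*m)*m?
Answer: 829246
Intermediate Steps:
K(m) = m³ (K(m) = m²*m = m³)
(15251 - 16589) + K(94) = (15251 - 16589) + 94³ = -1338 + 830584 = 829246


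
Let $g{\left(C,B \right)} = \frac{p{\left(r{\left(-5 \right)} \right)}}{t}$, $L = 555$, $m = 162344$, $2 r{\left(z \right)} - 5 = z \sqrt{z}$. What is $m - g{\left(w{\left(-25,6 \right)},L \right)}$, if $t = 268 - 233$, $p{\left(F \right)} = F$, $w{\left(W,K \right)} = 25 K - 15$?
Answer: $\frac{2272815}{14} + \frac{i \sqrt{5}}{14} \approx 1.6234 \cdot 10^{5} + 0.15972 i$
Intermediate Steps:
$r{\left(z \right)} = \frac{5}{2} + \frac{z^{\frac{3}{2}}}{2}$ ($r{\left(z \right)} = \frac{5}{2} + \frac{z \sqrt{z}}{2} = \frac{5}{2} + \frac{z^{\frac{3}{2}}}{2}$)
$w{\left(W,K \right)} = -15 + 25 K$
$t = 35$
$g{\left(C,B \right)} = \frac{1}{14} - \frac{i \sqrt{5}}{14}$ ($g{\left(C,B \right)} = \frac{\frac{5}{2} + \frac{\left(-5\right)^{\frac{3}{2}}}{2}}{35} = \left(\frac{5}{2} + \frac{\left(-5\right) i \sqrt{5}}{2}\right) \frac{1}{35} = \left(\frac{5}{2} - \frac{5 i \sqrt{5}}{2}\right) \frac{1}{35} = \frac{1}{14} - \frac{i \sqrt{5}}{14}$)
$m - g{\left(w{\left(-25,6 \right)},L \right)} = 162344 - \left(\frac{1}{14} - \frac{i \sqrt{5}}{14}\right) = \frac{2272815}{14} + \frac{i \sqrt{5}}{14}$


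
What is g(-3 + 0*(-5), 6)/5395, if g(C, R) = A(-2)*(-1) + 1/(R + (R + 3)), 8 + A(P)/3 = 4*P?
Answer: 721/80925 ≈ 0.0089095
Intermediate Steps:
A(P) = -24 + 12*P (A(P) = -24 + 3*(4*P) = -24 + 12*P)
g(C, R) = 48 + 1/(3 + 2*R) (g(C, R) = (-24 + 12*(-2))*(-1) + 1/(R + (R + 3)) = (-24 - 24)*(-1) + 1/(R + (3 + R)) = -48*(-1) + 1/(3 + 2*R) = 48 + 1/(3 + 2*R))
g(-3 + 0*(-5), 6)/5395 = ((145 + 96*6)/(3 + 2*6))/5395 = ((145 + 576)/(3 + 12))*(1/5395) = (721/15)*(1/5395) = 721/80925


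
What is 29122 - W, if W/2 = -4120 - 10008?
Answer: 57378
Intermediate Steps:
W = -28256 (W = 2*(-4120 - 10008) = 2*(-14128) = -28256)
29122 - W = 29122 - 1*(-28256) = 29122 + 28256 = 57378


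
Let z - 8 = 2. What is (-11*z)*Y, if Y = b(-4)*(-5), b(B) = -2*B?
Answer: 4400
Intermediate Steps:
z = 10 (z = 8 + 2 = 10)
Y = -40 (Y = -2*(-4)*(-5) = 8*(-5) = -40)
(-11*z)*Y = -11*10*(-40) = -110*(-40) = 4400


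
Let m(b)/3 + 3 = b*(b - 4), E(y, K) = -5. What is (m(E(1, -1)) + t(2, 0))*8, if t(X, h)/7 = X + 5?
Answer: 1400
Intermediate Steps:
t(X, h) = 35 + 7*X (t(X, h) = 7*(X + 5) = 7*(5 + X) = 35 + 7*X)
m(b) = -9 + 3*b*(-4 + b) (m(b) = -9 + 3*(b*(b - 4)) = -9 + 3*(b*(-4 + b)) = -9 + 3*b*(-4 + b))
(m(E(1, -1)) + t(2, 0))*8 = ((-9 - 12*(-5) + 3*(-5)²) + (35 + 7*2))*8 = ((-9 + 60 + 3*25) + (35 + 14))*8 = ((-9 + 60 + 75) + 49)*8 = (126 + 49)*8 = 175*8 = 1400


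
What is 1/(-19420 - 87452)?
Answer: -1/106872 ≈ -9.3570e-6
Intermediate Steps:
1/(-19420 - 87452) = 1/(-106872) = -1/106872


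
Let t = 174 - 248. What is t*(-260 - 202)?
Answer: 34188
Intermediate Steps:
t = -74
t*(-260 - 202) = -74*(-260 - 202) = -74*(-462) = 34188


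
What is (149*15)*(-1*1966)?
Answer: -4394010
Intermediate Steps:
(149*15)*(-1*1966) = 2235*(-1966) = -4394010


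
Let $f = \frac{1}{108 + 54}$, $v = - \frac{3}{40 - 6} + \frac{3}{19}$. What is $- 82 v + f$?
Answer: $- \frac{298567}{52326} \approx -5.7059$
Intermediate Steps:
$v = \frac{45}{646}$ ($v = - \frac{3}{34} + 3 \cdot \frac{1}{19} = \left(-3\right) \frac{1}{34} + \frac{3}{19} = - \frac{3}{34} + \frac{3}{19} = \frac{45}{646} \approx 0.069659$)
$f = \frac{1}{162} \approx 0.0061728$
$- 82 v + f = \left(-82\right) \frac{45}{646} + \frac{1}{162} = - \frac{1845}{323} + \frac{1}{162} = - \frac{298567}{52326}$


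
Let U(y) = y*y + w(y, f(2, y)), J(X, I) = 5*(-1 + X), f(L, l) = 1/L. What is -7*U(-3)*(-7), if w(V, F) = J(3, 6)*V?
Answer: -1029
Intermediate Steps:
J(X, I) = -5 + 5*X
w(V, F) = 10*V (w(V, F) = (-5 + 5*3)*V = (-5 + 15)*V = 10*V)
U(y) = y² + 10*y (U(y) = y*y + 10*y = y² + 10*y)
-7*U(-3)*(-7) = -(-21)*(10 - 3)*(-7) = -(-21)*7*(-7) = -7*(-21)*(-7) = 147*(-7) = -1029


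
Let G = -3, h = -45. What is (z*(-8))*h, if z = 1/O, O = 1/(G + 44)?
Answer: 14760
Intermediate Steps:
O = 1/41 (O = 1/(-3 + 44) = 1/41 ≈ 0.024390)
z = 41 (z = 1/(1/41) = 41)
(z*(-8))*h = (41*(-8))*(-45) = -328*(-45) = 14760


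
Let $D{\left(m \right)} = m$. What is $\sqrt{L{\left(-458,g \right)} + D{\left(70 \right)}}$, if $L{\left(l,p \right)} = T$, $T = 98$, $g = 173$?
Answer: $2 \sqrt{42} \approx 12.961$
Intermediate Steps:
$L{\left(l,p \right)} = 98$
$\sqrt{L{\left(-458,g \right)} + D{\left(70 \right)}} = \sqrt{98 + 70} = \sqrt{168} = 2 \sqrt{42}$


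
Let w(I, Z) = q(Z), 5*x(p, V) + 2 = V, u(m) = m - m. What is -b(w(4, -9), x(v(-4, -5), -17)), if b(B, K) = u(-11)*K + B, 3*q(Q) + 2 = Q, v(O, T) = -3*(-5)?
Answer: 11/3 ≈ 3.6667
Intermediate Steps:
v(O, T) = 15
q(Q) = -⅔ + Q/3
u(m) = 0
x(p, V) = -⅖ + V/5
w(I, Z) = -⅔ + Z/3
b(B, K) = B (b(B, K) = 0*K + B = 0 + B = B)
-b(w(4, -9), x(v(-4, -5), -17)) = -(-⅔ + (⅓)*(-9)) = -(-⅔ - 3) = -1*(-11/3) = 11/3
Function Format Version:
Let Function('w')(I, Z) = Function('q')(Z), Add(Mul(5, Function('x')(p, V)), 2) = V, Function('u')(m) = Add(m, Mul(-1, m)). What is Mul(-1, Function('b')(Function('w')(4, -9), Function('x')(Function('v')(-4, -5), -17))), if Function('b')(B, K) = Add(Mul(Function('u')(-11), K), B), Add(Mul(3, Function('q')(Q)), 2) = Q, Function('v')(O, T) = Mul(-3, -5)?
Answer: Rational(11, 3) ≈ 3.6667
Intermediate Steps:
Function('v')(O, T) = 15
Function('q')(Q) = Add(Rational(-2, 3), Mul(Rational(1, 3), Q))
Function('u')(m) = 0
Function('x')(p, V) = Add(Rational(-2, 5), Mul(Rational(1, 5), V))
Function('w')(I, Z) = Add(Rational(-2, 3), Mul(Rational(1, 3), Z))
Function('b')(B, K) = B (Function('b')(B, K) = Add(Mul(0, K), B) = Add(0, B) = B)
Mul(-1, Function('b')(Function('w')(4, -9), Function('x')(Function('v')(-4, -5), -17))) = Mul(-1, Add(Rational(-2, 3), Mul(Rational(1, 3), -9))) = Mul(-1, Add(Rational(-2, 3), -3)) = Mul(-1, Rational(-11, 3)) = Rational(11, 3)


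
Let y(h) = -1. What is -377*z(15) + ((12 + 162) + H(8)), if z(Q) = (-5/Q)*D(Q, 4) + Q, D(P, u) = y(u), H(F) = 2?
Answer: -16814/3 ≈ -5604.7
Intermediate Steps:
D(P, u) = -1
z(Q) = Q + 5/Q (z(Q) = -5/Q*(-1) + Q = 5/Q + Q = Q + 5/Q)
-377*z(15) + ((12 + 162) + H(8)) = -377*(15 + 5/15) + ((12 + 162) + 2) = -377*(15 + 5*(1/15)) + (174 + 2) = -377*(15 + ⅓) + 176 = -377*46/3 + 176 = -17342/3 + 176 = -16814/3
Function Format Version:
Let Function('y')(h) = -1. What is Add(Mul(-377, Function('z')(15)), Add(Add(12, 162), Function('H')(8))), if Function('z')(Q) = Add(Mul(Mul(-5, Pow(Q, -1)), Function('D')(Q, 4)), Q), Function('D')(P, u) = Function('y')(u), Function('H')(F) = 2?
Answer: Rational(-16814, 3) ≈ -5604.7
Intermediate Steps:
Function('D')(P, u) = -1
Function('z')(Q) = Add(Q, Mul(5, Pow(Q, -1))) (Function('z')(Q) = Add(Mul(Mul(-5, Pow(Q, -1)), -1), Q) = Add(Mul(5, Pow(Q, -1)), Q) = Add(Q, Mul(5, Pow(Q, -1))))
Add(Mul(-377, Function('z')(15)), Add(Add(12, 162), Function('H')(8))) = Add(Mul(-377, Add(15, Mul(5, Pow(15, -1)))), Add(Add(12, 162), 2)) = Add(Mul(-377, Add(15, Mul(5, Rational(1, 15)))), Add(174, 2)) = Add(Mul(-377, Add(15, Rational(1, 3))), 176) = Add(Mul(-377, Rational(46, 3)), 176) = Add(Rational(-17342, 3), 176) = Rational(-16814, 3)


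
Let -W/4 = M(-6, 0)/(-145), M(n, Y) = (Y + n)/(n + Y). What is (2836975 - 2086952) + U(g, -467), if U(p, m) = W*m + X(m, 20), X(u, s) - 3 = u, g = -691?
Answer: 108684187/145 ≈ 7.4955e+5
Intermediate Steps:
X(u, s) = 3 + u
M(n, Y) = 1 (M(n, Y) = (Y + n)/(Y + n) = 1)
W = 4/145 (W = -4/(-145) = -4*(-1)/145 = -4*(-1/145) = 4/145 ≈ 0.027586)
U(p, m) = 3 + 149*m/145 (U(p, m) = 4*m/145 + (3 + m) = 3 + 149*m/145)
(2836975 - 2086952) + U(g, -467) = (2836975 - 2086952) + (3 + (149/145)*(-467)) = 750023 + (3 - 69583/145) = 750023 - 69148/145 = 108684187/145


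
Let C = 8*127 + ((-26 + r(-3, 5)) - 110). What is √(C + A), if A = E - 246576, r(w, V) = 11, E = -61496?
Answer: 7*I*√6269 ≈ 554.24*I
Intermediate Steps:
A = -308072 (A = -61496 - 246576 = -308072)
C = 891 (C = 8*127 + ((-26 + 11) - 110) = 1016 + (-15 - 110) = 1016 - 125 = 891)
√(C + A) = √(891 - 308072) = √(-307181) = 7*I*√6269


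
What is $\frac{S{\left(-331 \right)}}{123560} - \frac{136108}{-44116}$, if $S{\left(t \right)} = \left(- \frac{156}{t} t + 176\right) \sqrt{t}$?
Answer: $\frac{34027}{11029} + \frac{i \sqrt{331}}{6178} \approx 3.0852 + 0.0029449 i$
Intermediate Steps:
$S{\left(t \right)} = 20 \sqrt{t}$ ($S{\left(t \right)} = \left(-156 + 176\right) \sqrt{t} = 20 \sqrt{t}$)
$\frac{S{\left(-331 \right)}}{123560} - \frac{136108}{-44116} = \frac{20 \sqrt{-331}}{123560} - \frac{136108}{-44116} = 20 i \sqrt{331} \cdot \frac{1}{123560} - - \frac{34027}{11029} = 20 i \sqrt{331} \cdot \frac{1}{123560} + \frac{34027}{11029} = \frac{i \sqrt{331}}{6178} + \frac{34027}{11029} = \frac{34027}{11029} + \frac{i \sqrt{331}}{6178}$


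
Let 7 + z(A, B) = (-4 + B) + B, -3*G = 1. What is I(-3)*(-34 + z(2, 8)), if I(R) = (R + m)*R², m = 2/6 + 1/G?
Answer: 1479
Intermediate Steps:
G = -⅓ (G = -⅓*1 = -⅓ ≈ -0.33333)
m = -8/3 (m = 2/6 + 1/(-⅓) = 2*(⅙) + 1*(-3) = ⅓ - 3 = -8/3 ≈ -2.6667)
z(A, B) = -11 + 2*B (z(A, B) = -7 + ((-4 + B) + B) = -7 + (-4 + 2*B) = -11 + 2*B)
I(R) = R²*(-8/3 + R) (I(R) = (R - 8/3)*R² = (-8/3 + R)*R² = R²*(-8/3 + R))
I(-3)*(-34 + z(2, 8)) = ((-3)²*(-8/3 - 3))*(-34 + (-11 + 2*8)) = (9*(-17/3))*(-34 + (-11 + 16)) = -51*(-34 + 5) = -51*(-29) = 1479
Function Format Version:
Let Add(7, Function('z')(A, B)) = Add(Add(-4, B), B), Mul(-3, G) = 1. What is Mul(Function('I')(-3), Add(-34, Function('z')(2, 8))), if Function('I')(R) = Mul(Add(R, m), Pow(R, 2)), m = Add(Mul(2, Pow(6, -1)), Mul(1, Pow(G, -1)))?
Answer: 1479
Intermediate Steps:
G = Rational(-1, 3) (G = Mul(Rational(-1, 3), 1) = Rational(-1, 3) ≈ -0.33333)
m = Rational(-8, 3) (m = Add(Mul(2, Pow(6, -1)), Mul(1, Pow(Rational(-1, 3), -1))) = Add(Mul(2, Rational(1, 6)), Mul(1, -3)) = Add(Rational(1, 3), -3) = Rational(-8, 3) ≈ -2.6667)
Function('z')(A, B) = Add(-11, Mul(2, B)) (Function('z')(A, B) = Add(-7, Add(Add(-4, B), B)) = Add(-7, Add(-4, Mul(2, B))) = Add(-11, Mul(2, B)))
Function('I')(R) = Mul(Pow(R, 2), Add(Rational(-8, 3), R)) (Function('I')(R) = Mul(Add(R, Rational(-8, 3)), Pow(R, 2)) = Mul(Add(Rational(-8, 3), R), Pow(R, 2)) = Mul(Pow(R, 2), Add(Rational(-8, 3), R)))
Mul(Function('I')(-3), Add(-34, Function('z')(2, 8))) = Mul(Mul(Pow(-3, 2), Add(Rational(-8, 3), -3)), Add(-34, Add(-11, Mul(2, 8)))) = Mul(Mul(9, Rational(-17, 3)), Add(-34, Add(-11, 16))) = Mul(-51, Add(-34, 5)) = Mul(-51, -29) = 1479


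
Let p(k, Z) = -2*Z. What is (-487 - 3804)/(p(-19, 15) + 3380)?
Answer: -4291/3350 ≈ -1.2809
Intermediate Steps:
(-487 - 3804)/(p(-19, 15) + 3380) = (-487 - 3804)/(-2*15 + 3380) = -4291/(-30 + 3380) = -4291/3350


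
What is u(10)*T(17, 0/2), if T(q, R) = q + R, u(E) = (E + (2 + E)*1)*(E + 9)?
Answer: 7106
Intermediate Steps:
u(E) = (2 + 2*E)*(9 + E) (u(E) = (E + (2 + E))*(9 + E) = (2 + 2*E)*(9 + E))
T(q, R) = R + q
u(10)*T(17, 0/2) = (18 + 2*10**2 + 20*10)*(0/2 + 17) = (18 + 2*100 + 200)*(0*(1/2) + 17) = (18 + 200 + 200)*(0 + 17) = 418*17 = 7106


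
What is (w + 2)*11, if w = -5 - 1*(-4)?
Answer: 11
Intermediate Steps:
w = -1 (w = -5 + 4 = -1)
(w + 2)*11 = (-1 + 2)*11 = 1*11 = 11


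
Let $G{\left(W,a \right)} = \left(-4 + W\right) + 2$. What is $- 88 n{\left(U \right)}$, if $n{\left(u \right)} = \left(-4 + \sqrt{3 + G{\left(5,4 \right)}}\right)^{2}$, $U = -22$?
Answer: $-1936 + 704 \sqrt{6} \approx -211.56$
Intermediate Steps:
$G{\left(W,a \right)} = -2 + W$
$n{\left(u \right)} = \left(-4 + \sqrt{6}\right)^{2}$ ($n{\left(u \right)} = \left(-4 + \sqrt{3 + \left(-2 + 5\right)}\right)^{2} = \left(-4 + \sqrt{3 + 3}\right)^{2} = \left(-4 + \sqrt{6}\right)^{2}$)
$- 88 n{\left(U \right)} = - 88 \left(4 - \sqrt{6}\right)^{2}$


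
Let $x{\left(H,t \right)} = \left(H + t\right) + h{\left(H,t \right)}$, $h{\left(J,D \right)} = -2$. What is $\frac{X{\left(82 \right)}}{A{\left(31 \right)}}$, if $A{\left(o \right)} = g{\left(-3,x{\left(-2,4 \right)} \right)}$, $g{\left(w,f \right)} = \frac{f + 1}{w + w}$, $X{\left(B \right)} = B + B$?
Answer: $-984$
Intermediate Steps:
$x{\left(H,t \right)} = -2 + H + t$ ($x{\left(H,t \right)} = \left(H + t\right) - 2 = -2 + H + t$)
$X{\left(B \right)} = 2 B$
$g{\left(w,f \right)} = \frac{1 + f}{2 w}$
$A{\left(o \right)} = - \frac{1}{6}$ ($A{\left(o \right)} = \frac{1 - 0}{2 \left(-3\right)} = \frac{1}{2} \left(- \frac{1}{3}\right) \left(1 + 0\right) = \frac{1}{2} \left(- \frac{1}{3}\right) 1 = - \frac{1}{6}$)
$\frac{X{\left(82 \right)}}{A{\left(31 \right)}} = \frac{2 \cdot 82}{- \frac{1}{6}} = 164 \left(-6\right) = -984$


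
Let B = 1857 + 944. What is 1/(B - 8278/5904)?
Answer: 2952/8264413 ≈ 0.00035719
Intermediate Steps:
B = 2801
1/(B - 8278/5904) = 1/(2801 - 8278/5904) = 1/(2801 - 8278*1/5904) = 1/(2801 - 4139/2952) = 1/(8264413/2952) = 2952/8264413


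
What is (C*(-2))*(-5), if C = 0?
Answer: 0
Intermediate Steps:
(C*(-2))*(-5) = (0*(-2))*(-5) = 0*(-5) = 0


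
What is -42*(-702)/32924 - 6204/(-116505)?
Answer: 303274493/319650885 ≈ 0.94877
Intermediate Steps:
-42*(-702)/32924 - 6204/(-116505) = 29484*(1/32924) - 6204*(-1/116505) = 7371/8231 + 2068/38835 = 303274493/319650885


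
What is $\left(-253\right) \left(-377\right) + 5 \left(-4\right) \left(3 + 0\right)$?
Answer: $95321$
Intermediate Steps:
$\left(-253\right) \left(-377\right) + 5 \left(-4\right) \left(3 + 0\right) = 95381 - 60 = 95321$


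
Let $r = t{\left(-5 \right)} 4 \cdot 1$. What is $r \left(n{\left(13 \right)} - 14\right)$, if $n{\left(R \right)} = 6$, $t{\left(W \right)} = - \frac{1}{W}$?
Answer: $- \frac{32}{5} \approx -6.4$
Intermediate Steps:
$r = \frac{4}{5}$ ($r = - \frac{1}{-5} \cdot 4 \cdot 1 = \left(-1\right) \left(- \frac{1}{5}\right) 4 = \frac{1}{5} \cdot 4 = \frac{4}{5} \approx 0.8$)
$r \left(n{\left(13 \right)} - 14\right) = \frac{4 \left(6 - 14\right)}{5} = \frac{4}{5} \left(-8\right) = - \frac{32}{5}$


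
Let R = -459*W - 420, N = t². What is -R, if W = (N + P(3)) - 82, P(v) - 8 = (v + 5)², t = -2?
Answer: -2334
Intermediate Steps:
N = 4 (N = (-2)² = 4)
P(v) = 8 + (5 + v)² (P(v) = 8 + (v + 5)² = 8 + (5 + v)²)
W = -6 (W = (4 + (8 + (5 + 3)²)) - 82 = (4 + (8 + 8²)) - 82 = (4 + (8 + 64)) - 82 = (4 + 72) - 82 = 76 - 82 = -6)
R = 2334 (R = -459*(-6) - 420 = 2754 - 420 = 2334)
-R = -1*2334 = -2334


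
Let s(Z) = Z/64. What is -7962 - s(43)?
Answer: -509611/64 ≈ -7962.7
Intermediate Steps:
s(Z) = Z/64 (s(Z) = Z*(1/64) = Z/64)
-7962 - s(43) = -7962 - 43/64 = -509611/64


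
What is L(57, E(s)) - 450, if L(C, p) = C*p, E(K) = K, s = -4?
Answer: -678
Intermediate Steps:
L(57, E(s)) - 450 = 57*(-4) - 450 = -228 - 450 = -678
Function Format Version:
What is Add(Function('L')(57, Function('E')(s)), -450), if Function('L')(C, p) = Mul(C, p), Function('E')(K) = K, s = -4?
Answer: -678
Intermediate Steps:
Add(Function('L')(57, Function('E')(s)), -450) = Add(Mul(57, -4), -450) = Add(-228, -450) = -678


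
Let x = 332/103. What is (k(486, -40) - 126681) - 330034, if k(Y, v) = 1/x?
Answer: -151629277/332 ≈ -4.5671e+5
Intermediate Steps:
x = 332/103 (x = 332*(1/103) = 332/103 ≈ 3.2233)
k(Y, v) = 103/332 (k(Y, v) = 1/(332/103) = 103/332)
(k(486, -40) - 126681) - 330034 = (103/332 - 126681) - 330034 = -42057989/332 - 330034 = -151629277/332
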